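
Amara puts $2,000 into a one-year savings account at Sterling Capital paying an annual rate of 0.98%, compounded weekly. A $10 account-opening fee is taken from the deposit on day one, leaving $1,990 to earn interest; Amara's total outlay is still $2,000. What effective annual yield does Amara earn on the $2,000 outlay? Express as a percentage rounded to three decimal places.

0.480%

Value after one year: 1,990 × (1 + 0.0098/52)^52 = 1,990 × 1.009847 = $2,009.60.
Effective yield on the $2,000 outlay: 2,009.60 / 2,000 − 1 = 0.004798 = 0.480%.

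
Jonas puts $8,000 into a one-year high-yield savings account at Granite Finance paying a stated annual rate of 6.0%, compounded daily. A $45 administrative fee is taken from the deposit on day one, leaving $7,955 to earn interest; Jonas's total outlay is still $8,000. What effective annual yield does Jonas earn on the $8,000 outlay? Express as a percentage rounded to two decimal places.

5.59%

Value after one year: 7,955 × (1 + 0.060/365)^365 = 7,955 × 1.061831 = $8,446.87.
Effective yield on the $8,000 outlay: 8,446.87 / 8,000 − 1 = 0.055859 = 5.59%.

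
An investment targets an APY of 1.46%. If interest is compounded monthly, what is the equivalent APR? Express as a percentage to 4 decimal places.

1.4503%

(1 + r/12)^12 − 1 = 0.0146, so 1 + r/12 = 1.0146^(1/12).
r/12 = 0.001209, so r = 0.014503 = 1.4503%.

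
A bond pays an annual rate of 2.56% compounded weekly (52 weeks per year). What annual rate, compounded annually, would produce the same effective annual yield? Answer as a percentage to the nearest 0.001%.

2.592%

EAR = (1 + 0.0256/52)^52 − 1 = 0.025924.
Compounded annually, the equivalent nominal rate is the EAR itself: 2.592%.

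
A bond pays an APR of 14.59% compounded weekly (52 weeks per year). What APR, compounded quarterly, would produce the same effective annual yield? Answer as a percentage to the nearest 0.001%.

EAR = (1 + 0.1459/52)^52 − 1 = 0.156844.
Solve (1 + r/4)^4 = 1.156844: r/4 = 1.156844^(1/4) − 1 = 0.037095, so r = 0.148382 = 14.838%.

14.838%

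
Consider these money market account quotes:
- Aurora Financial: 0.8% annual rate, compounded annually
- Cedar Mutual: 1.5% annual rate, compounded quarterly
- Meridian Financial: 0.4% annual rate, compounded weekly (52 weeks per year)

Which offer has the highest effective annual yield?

Cedar Mutual

Aurora Financial: compounded annually, EAR = 0.800%
Cedar Mutual: (1 + 0.015/4)^4 − 1 = 1.508%
Meridian Financial: (1 + 0.004/52)^52 − 1 = 0.401%
The highest effective annual rate is Cedar Mutual at 1.508%.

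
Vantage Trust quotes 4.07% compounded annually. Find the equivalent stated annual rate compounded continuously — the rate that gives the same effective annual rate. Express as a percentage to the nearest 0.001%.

Compounded annually, EAR = nominal = 0.040700.
Equivalent continuous rate: r = ln(1 + 0.040700) = 0.039894 = 3.989%.

3.989%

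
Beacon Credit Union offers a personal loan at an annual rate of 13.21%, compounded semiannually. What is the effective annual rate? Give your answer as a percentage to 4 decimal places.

13.6463%

EAR = (1 + 0.1321/2)^2 − 1.
= 1.136463 − 1 = 13.6463%.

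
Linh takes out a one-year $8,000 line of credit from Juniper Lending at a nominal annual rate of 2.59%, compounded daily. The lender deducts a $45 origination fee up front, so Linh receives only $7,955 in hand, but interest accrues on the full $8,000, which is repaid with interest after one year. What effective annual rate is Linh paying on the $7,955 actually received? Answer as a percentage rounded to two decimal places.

Amount owed after one year: 8,000 × (1 + 0.0259/365)^365 = 8,000 × 1.026237 = $8,209.90.
Effective rate on net proceeds: 8,209.90 / 7,955 − 1 = 0.032043 = 3.20%.

3.20%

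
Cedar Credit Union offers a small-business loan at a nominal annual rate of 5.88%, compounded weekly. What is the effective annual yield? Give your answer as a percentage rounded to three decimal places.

EAR = (1 + 0.0588/52)^52 − 1.
= (1 + 0.001131)^52 − 1 = 1.060528 − 1 = 6.053%.

6.053%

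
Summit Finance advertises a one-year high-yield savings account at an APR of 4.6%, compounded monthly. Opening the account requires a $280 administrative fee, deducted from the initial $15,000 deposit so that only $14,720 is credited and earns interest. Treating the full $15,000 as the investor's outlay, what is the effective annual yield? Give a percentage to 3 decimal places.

Value after one year: 14,720 × (1 + 0.046/12)^12 = 14,720 × 1.046982 = $15,411.58.
Effective yield on the $15,000 outlay: 15,411.58 / 15,000 − 1 = 0.027439 = 2.744%.

2.744%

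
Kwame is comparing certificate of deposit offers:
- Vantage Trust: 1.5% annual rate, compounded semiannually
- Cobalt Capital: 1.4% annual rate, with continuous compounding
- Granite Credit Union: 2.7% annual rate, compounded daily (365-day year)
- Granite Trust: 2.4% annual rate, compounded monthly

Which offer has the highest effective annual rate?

Granite Credit Union

Vantage Trust: (1 + 0.015/2)^2 − 1 = 1.506%
Cobalt Capital: e^0.014 − 1 = 1.410%
Granite Credit Union: (1 + 0.027/365)^365 − 1 = 2.737%
Granite Trust: (1 + 0.024/12)^12 − 1 = 2.427%
The highest effective annual rate is Granite Credit Union at 2.737%.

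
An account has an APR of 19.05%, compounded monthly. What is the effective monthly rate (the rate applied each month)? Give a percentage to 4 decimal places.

1.5875%

With a nominal annual rate compounded monthly, the periodic rate is the nominal rate divided by 12.
i = 0.1905 / 12 = 0.0158750 = 1.5875%.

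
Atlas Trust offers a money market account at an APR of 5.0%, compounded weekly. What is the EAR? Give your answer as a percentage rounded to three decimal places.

EAR = (1 + 0.050/52)^52 − 1.
= (1 + 0.000962)^52 − 1 = 1.051246 − 1 = 5.125%.

5.125%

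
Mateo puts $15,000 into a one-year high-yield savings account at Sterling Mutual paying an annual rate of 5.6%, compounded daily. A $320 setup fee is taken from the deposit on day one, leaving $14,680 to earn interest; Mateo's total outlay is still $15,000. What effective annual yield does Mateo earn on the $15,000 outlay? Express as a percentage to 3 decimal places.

3.503%

Value after one year: 14,680 × (1 + 0.056/365)^365 = 14,680 × 1.057593 = $15,525.47.
Effective yield on the $15,000 outlay: 15,525.47 / 15,000 − 1 = 0.035031 = 3.503%.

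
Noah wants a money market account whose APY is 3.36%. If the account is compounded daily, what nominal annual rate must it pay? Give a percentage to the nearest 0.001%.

3.305%

(1 + r/365)^365 − 1 = 0.0336, so 1 + r/365 = 1.0336^(1/365).
r/365 = 0.000091, so r = 0.033049 = 3.305%.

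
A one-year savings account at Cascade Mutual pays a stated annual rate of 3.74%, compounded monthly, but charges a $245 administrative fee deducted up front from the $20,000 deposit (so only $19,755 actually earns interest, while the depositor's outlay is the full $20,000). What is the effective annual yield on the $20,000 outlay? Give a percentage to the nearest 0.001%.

Value after one year: 19,755 × (1 + 0.0374/12)^12 = 19,755 × 1.038048 = $20,506.63.
Effective yield on the $20,000 outlay: 20,506.63 / 20,000 − 1 = 0.025332 = 2.533%.

2.533%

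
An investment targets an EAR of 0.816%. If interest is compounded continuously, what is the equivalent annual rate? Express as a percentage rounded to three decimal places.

Continuous: nominal r satisfies e^r − 1 = 0.00816.
r = ln(1 + 0.00816) = ln(1.00816) = 0.008127 = 0.813%.

0.813%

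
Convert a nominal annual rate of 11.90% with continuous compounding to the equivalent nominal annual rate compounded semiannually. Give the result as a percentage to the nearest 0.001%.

EAR under continuous compounding: e^0.1190 − 1 = 0.126370.
Solve (1 + r/2)^2 = 1.126370: r/2 = 1.126370^(1/2) − 1 = 0.061306, so r = 0.122612 = 12.261%.

12.261%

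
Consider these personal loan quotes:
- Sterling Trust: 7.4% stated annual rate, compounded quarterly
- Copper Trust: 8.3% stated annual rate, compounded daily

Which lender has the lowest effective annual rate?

Sterling Trust: (1 + 0.074/4)^4 − 1 = 7.608%
Copper Trust: (1 + 0.083/365)^365 − 1 = 8.653%
The lowest effective annual rate is Sterling Trust at 7.608%.

Sterling Trust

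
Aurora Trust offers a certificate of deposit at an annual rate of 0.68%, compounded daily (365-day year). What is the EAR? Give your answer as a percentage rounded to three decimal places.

EAR = (1 + 0.0068/365)^365 − 1.
= (1 + 0.000019)^365 − 1 = 1.006823 − 1 = 0.682%.

0.682%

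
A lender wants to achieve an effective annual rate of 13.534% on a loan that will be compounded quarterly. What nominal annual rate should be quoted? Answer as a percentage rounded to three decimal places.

(1 + r/4)^4 − 1 = 0.13534, so 1 + r/4 = 1.13534^(1/4).
r/4 = 0.032242, so r = 0.128968 = 12.897%.

12.897%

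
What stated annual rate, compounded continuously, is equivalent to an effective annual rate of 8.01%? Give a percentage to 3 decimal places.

7.705%

Continuous: nominal r satisfies e^r − 1 = 0.0801.
r = ln(1 + 0.0801) = ln(1.0801) = 0.077054 = 7.705%.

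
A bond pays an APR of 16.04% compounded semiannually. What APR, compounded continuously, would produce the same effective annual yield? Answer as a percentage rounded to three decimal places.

15.429%

EAR = (1 + 0.1604/2)^2 − 1 = 0.166832.
Equivalent continuous rate: r = ln(1 + 0.166832) = 0.154292 = 15.429%.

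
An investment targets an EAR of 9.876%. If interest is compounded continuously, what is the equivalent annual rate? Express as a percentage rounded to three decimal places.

Continuous: nominal r satisfies e^r − 1 = 0.09876.
r = ln(1 + 0.09876) = ln(1.09876) = 0.094182 = 9.418%.

9.418%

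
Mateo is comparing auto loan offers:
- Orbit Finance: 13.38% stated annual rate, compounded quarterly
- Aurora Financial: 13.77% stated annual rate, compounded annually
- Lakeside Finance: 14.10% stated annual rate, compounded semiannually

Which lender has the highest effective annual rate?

Lakeside Finance

Orbit Finance: (1 + 0.1338/4)^4 − 1 = 14.066%
Aurora Financial: compounded annually, EAR = 13.770%
Lakeside Finance: (1 + 0.1410/2)^2 − 1 = 14.597%
The highest effective annual rate is Lakeside Finance at 14.597%.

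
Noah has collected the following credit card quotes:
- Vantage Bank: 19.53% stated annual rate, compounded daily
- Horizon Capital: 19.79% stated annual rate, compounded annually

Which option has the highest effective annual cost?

Vantage Bank

Vantage Bank: (1 + 0.1953/365)^365 − 1 = 21.561%
Horizon Capital: compounded annually, EAR = 19.790%
The highest effective annual rate is Vantage Bank at 21.561%.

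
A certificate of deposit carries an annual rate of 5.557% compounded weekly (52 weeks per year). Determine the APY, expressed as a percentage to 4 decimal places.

5.7112%

EAR = (1 + 0.05557/52)^52 − 1.
= 1.057112 − 1 = 5.7112%.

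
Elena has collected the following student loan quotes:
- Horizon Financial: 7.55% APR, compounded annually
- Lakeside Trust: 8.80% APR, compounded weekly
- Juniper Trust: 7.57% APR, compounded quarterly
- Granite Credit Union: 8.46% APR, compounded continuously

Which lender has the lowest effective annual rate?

Horizon Financial: compounded annually, EAR = 7.550%
Lakeside Trust: (1 + 0.0880/52)^52 − 1 = 9.191%
Juniper Trust: (1 + 0.0757/4)^4 − 1 = 7.788%
Granite Credit Union: e^0.0846 − 1 = 8.828%
The lowest effective annual rate is Horizon Financial at 7.550%.

Horizon Financial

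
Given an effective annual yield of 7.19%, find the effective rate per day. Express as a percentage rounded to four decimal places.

The per-day rate i satisfies (1 + i)^365 = 1 + 0.0719.
i = 1.0719^(1/365) − 1 = 0.0001902 = 0.0190%.

0.0190%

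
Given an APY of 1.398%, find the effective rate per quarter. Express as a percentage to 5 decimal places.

The per-quarter rate i satisfies (1 + i)^4 = 1 + 0.01398.
i = 1.01398^(1/4) − 1 = 0.0034768 = 0.34768%.

0.34768%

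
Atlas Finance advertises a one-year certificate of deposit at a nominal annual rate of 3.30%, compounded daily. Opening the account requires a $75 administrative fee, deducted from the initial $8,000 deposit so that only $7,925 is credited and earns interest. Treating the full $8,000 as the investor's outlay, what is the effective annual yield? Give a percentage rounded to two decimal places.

2.39%

Value after one year: 7,925 × (1 + 0.0330/365)^365 = 7,925 × 1.033549 = $8,190.88.
Effective yield on the $8,000 outlay: 8,190.88 / 8,000 − 1 = 0.023859 = 2.39%.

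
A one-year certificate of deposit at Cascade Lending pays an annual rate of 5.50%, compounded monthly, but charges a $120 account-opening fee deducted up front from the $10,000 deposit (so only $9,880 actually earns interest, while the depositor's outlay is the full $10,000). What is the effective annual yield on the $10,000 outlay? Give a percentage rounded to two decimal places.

4.37%

Value after one year: 9,880 × (1 + 0.0550/12)^12 = 9,880 × 1.056408 = $10,437.31.
Effective yield on the $10,000 outlay: 10,437.31 / 10,000 − 1 = 0.043731 = 4.37%.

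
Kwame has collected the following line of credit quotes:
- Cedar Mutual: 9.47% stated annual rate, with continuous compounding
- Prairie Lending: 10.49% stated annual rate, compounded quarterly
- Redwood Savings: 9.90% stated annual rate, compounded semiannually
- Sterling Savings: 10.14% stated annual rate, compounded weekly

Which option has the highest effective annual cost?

Prairie Lending

Cedar Mutual: e^0.0947 − 1 = 9.933%
Prairie Lending: (1 + 0.1049/4)^4 − 1 = 10.910%
Redwood Savings: (1 + 0.0990/2)^2 − 1 = 10.145%
Sterling Savings: (1 + 0.1014/52)^52 − 1 = 10.661%
The highest effective annual rate is Prairie Lending at 10.910%.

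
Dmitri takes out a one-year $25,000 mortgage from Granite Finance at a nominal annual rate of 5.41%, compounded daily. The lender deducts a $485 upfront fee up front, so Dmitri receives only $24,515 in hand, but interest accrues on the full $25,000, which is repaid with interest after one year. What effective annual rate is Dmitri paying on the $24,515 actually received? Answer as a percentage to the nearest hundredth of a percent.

7.65%

Amount owed after one year: 25,000 × (1 + 0.0541/365)^365 = 25,000 × 1.055586 = $26,389.65.
Effective rate on net proceeds: 26,389.65 / 24,515 − 1 = 0.076469 = 7.65%.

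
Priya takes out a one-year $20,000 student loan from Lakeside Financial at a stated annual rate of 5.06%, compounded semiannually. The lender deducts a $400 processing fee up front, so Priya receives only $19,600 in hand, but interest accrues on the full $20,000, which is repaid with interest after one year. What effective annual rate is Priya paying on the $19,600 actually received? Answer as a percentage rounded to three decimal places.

7.269%

Amount owed after one year: 20,000 × (1 + 0.0506/2)^2 = 20,000 × 1.051240 = $21,024.80.
Effective rate on net proceeds: 21,024.80 / 19,600 − 1 = 0.072694 = 7.269%.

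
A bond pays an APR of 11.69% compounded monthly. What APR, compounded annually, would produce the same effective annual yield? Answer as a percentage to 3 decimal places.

12.337%

EAR = (1 + 0.1169/12)^12 − 1 = 0.123371.
Compounded annually, the equivalent nominal rate is the EAR itself: 12.337%.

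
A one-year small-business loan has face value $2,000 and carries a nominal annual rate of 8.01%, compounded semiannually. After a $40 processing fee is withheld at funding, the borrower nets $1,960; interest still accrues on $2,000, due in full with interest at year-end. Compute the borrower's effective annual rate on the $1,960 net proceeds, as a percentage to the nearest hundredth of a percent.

Amount owed after one year: 2,000 × (1 + 0.0801/2)^2 = 2,000 × 1.081704 = $2,163.41.
Effective rate on net proceeds: 2,163.41 / 1,960 − 1 = 0.103780 = 10.38%.

10.38%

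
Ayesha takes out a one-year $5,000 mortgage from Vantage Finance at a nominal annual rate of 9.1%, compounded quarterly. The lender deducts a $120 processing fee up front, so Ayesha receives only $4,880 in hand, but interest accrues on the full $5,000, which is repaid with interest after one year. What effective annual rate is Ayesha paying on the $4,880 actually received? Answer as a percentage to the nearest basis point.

Amount owed after one year: 5,000 × (1 + 0.091/4)^4 = 5,000 × 1.094153 = $5,470.76.
Effective rate on net proceeds: 5,470.76 / 4,880 − 1 = 0.121058 = 12.11%.

12.11%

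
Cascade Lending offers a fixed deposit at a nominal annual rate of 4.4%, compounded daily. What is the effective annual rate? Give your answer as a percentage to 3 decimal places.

4.498%

EAR = (1 + 0.044/365)^365 − 1.
= 1.044980 − 1 = 4.498%.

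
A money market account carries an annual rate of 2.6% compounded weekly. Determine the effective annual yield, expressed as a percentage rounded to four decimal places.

EAR = (1 + 0.026/52)^52 − 1.
= (1 + 0.000500)^52 − 1 = 1.026334 − 1 = 2.6334%.

2.6334%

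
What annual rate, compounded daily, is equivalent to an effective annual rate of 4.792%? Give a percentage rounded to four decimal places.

(1 + r/365)^365 − 1 = 0.04792, so 1 + r/365 = 1.04792^(1/365).
r/365 = 0.000128, so r = 0.046810 = 4.6810%.

4.6810%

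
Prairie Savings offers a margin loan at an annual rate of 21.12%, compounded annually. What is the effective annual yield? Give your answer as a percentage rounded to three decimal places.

Annual compounding means the effective rate equals the nominal rate: 21.120%.

21.120%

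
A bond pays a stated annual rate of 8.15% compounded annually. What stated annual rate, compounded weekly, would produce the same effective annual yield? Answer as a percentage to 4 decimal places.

7.8408%

Compounded annually, EAR = nominal = 0.081500.
Solve (1 + r/52)^52 = 1.081500: r/52 = 1.081500^(1/52) − 1 = 0.001508, so r = 0.078408 = 7.8408%.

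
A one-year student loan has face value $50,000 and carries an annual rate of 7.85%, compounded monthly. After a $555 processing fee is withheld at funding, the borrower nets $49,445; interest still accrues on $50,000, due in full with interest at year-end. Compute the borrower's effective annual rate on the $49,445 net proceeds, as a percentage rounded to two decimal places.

9.35%

Amount owed after one year: 50,000 × (1 + 0.0785/12)^12 = 50,000 × 1.081387 = $54,069.34.
Effective rate on net proceeds: 54,069.34 / 49,445 − 1 = 0.093525 = 9.35%.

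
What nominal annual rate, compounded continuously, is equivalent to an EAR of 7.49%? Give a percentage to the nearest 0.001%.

7.223%

Continuous: nominal r satisfies e^r − 1 = 0.0749.
r = ln(1 + 0.0749) = ln(1.0749) = 0.072228 = 7.223%.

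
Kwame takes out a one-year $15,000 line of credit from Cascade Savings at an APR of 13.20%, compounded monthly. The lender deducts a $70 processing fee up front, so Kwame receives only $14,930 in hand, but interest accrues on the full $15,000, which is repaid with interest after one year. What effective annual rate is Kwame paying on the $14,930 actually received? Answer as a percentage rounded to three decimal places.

Amount owed after one year: 15,000 × (1 + 0.1320/12)^12 = 15,000 × 1.140286 = $17,104.29.
Effective rate on net proceeds: 17,104.29 / 14,930 − 1 = 0.145632 = 14.563%.

14.563%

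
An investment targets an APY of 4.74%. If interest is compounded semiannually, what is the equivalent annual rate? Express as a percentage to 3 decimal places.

4.685%

(1 + r/2)^2 − 1 = 0.0474, so 1 + r/2 = 1.0474^(1/2).
r/2 = 0.023426, so r = 0.046851 = 4.685%.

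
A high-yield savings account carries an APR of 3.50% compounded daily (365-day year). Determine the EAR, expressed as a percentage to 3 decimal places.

EAR = (1 + 0.0350/365)^365 − 1.
= (1 + 0.000096)^365 − 1 = 1.035618 − 1 = 3.562%.

3.562%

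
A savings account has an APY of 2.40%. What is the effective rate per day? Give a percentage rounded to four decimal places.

The per-day rate i satisfies (1 + i)^365 = 1 + 0.0240.
i = 1.0240^(1/365) − 1 = 0.0000650 = 0.0065%.

0.0065%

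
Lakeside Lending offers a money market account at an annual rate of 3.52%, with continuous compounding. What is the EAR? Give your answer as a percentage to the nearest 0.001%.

3.583%

With continuous compounding, EAR = e^0.0352 − 1.
e^0.0352 = 1.035827, so EAR = 0.035827 = 3.583%.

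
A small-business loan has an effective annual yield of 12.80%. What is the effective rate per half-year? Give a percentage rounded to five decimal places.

The per-half-year rate i satisfies (1 + i)^2 = 1 + 0.1280.
i = 1.1280^(1/2) − 1 = 0.0620734 = 6.20734%.

6.20734%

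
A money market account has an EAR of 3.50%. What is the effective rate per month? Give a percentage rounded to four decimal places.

The per-month rate i satisfies (1 + i)^12 = 1 + 0.0350.
i = 1.0350^(1/12) − 1 = 0.0028709 = 0.2871%.

0.2871%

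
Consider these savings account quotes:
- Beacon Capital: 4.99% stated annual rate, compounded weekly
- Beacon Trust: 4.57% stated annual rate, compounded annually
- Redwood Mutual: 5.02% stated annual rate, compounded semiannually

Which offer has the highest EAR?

Beacon Capital

Beacon Capital: (1 + 0.0499/52)^52 − 1 = 5.114%
Beacon Trust: compounded annually, EAR = 4.570%
Redwood Mutual: (1 + 0.0502/2)^2 − 1 = 5.083%
The highest effective annual rate is Beacon Capital at 5.114%.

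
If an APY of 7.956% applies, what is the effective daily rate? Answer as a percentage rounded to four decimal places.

0.0210%

The per-day rate i satisfies (1 + i)^365 = 1 + 0.07956.
i = 1.07956^(1/365) − 1 = 0.0002098 = 0.0210%.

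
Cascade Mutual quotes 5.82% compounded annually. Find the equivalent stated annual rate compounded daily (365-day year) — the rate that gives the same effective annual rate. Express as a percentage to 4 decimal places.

Compounded annually, EAR = nominal = 0.058200.
Solve (1 + r/365)^365 = 1.058200: r/365 = 1.058200^(1/365) − 1 = 0.000155, so r = 0.056574 = 5.6574%.

5.6574%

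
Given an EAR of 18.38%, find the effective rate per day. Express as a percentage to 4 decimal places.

The per-day rate i satisfies (1 + i)^365 = 1 + 0.1838.
i = 1.1838^(1/365) − 1 = 0.0004624 = 0.0462%.

0.0462%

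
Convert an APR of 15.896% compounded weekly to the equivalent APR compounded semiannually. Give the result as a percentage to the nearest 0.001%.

16.519%

EAR = (1 + 0.15896/52)^52 − 1 = 0.172007.
Solve (1 + r/2)^2 = 1.172007: r/2 = 1.172007^(1/2) − 1 = 0.082593, so r = 0.165185 = 16.519%.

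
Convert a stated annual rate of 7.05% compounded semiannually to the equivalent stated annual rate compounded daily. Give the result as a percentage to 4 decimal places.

6.9292%

EAR = (1 + 0.0705/2)^2 − 1 = 0.071743.
Solve (1 + r/365)^365 = 1.071743: r/365 = 1.071743^(1/365) − 1 = 0.000190, so r = 0.069292 = 6.9292%.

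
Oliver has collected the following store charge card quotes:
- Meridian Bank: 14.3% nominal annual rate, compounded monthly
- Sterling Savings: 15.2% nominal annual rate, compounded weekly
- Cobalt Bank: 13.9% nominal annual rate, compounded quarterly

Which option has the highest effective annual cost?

Sterling Savings

Meridian Bank: (1 + 0.143/12)^12 − 1 = 15.275%
Sterling Savings: (1 + 0.152/52)^52 − 1 = 16.390%
Cobalt Bank: (1 + 0.139/4)^4 − 1 = 14.641%
The highest effective annual rate is Sterling Savings at 16.390%.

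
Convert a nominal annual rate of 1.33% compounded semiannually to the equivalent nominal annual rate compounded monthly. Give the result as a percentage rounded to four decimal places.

1.3263%

EAR = (1 + 0.0133/2)^2 − 1 = 0.013344.
Solve (1 + r/12)^12 = 1.013344: r/12 = 1.013344^(1/12) − 1 = 0.001105, so r = 0.013263 = 1.3263%.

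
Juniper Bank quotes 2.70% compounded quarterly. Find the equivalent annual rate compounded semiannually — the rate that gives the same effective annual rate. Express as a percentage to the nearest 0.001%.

EAR = (1 + 0.0270/4)^4 − 1 = 0.027275.
Solve (1 + r/2)^2 = 1.027275: r/2 = 1.027275^(1/2) − 1 = 0.013546, so r = 0.027091 = 2.709%.

2.709%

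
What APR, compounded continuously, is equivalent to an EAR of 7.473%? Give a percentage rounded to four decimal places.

Continuous: nominal r satisfies e^r − 1 = 0.07473.
r = ln(1 + 0.07473) = ln(1.07473) = 0.072069 = 7.2069%.

7.2069%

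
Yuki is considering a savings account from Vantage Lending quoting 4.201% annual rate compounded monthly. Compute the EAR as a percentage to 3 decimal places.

4.283%

EAR = (1 + 0.04201/12)^12 − 1.
= (1 + 0.003501)^12 − 1 = 1.042828 − 1 = 4.283%.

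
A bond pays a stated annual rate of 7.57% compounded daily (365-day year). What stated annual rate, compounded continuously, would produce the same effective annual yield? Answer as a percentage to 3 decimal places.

EAR = (1 + 0.0757/365)^365 − 1 = 0.078630.
Equivalent continuous rate: r = ln(1 + 0.078630) = 0.075692 = 7.569%.

7.569%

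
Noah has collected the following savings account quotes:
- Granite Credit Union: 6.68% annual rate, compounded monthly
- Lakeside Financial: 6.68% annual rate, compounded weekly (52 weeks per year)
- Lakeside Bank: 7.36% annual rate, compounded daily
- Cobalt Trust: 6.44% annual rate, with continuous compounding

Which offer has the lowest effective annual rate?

Granite Credit Union: (1 + 0.0668/12)^12 − 1 = 6.888%
Lakeside Financial: (1 + 0.0668/52)^52 − 1 = 6.904%
Lakeside Bank: (1 + 0.0736/365)^365 − 1 = 7.637%
Cobalt Trust: e^0.0644 − 1 = 6.652%
The lowest effective annual rate is Cobalt Trust at 6.652%.

Cobalt Trust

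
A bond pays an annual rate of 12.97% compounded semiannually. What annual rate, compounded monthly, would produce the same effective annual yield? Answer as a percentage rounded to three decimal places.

EAR = (1 + 0.1297/2)^2 − 1 = 0.133906.
Solve (1 + r/12)^12 = 1.133906: r/12 = 1.133906^(1/12) − 1 = 0.010527, so r = 0.126328 = 12.633%.

12.633%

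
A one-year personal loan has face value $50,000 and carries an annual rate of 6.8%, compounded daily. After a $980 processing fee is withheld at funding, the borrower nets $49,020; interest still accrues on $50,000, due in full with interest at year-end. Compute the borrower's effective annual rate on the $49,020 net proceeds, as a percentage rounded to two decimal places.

9.18%

Amount owed after one year: 50,000 × (1 + 0.068/365)^365 = 50,000 × 1.070359 = $53,517.93.
Effective rate on net proceeds: 53,517.93 / 49,020 − 1 = 0.091757 = 9.18%.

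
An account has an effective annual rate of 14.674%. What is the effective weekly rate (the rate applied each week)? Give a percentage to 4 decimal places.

The per-week rate i satisfies (1 + i)^52 = 1 + 0.14674.
i = 1.14674^(1/52) − 1 = 0.0026366 = 0.2637%.

0.2637%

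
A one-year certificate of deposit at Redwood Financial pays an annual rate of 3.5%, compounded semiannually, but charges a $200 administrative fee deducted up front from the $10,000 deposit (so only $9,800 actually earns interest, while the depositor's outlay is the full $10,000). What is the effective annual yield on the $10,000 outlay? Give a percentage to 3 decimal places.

1.460%

Value after one year: 9,800 × (1 + 0.035/2)^2 = 9,800 × 1.035306 = $10,146.00.
Effective yield on the $10,000 outlay: 10,146.00 / 10,000 − 1 = 0.014600 = 1.460%.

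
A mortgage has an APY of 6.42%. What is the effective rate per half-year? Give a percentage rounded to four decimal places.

The per-half-year rate i satisfies (1 + i)^2 = 1 + 0.0642.
i = 1.0642^(1/2) − 1 = 0.0316007 = 3.1601%.

3.1601%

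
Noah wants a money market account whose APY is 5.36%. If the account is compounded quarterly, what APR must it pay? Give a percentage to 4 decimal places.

(1 + r/4)^4 − 1 = 0.0536, so 1 + r/4 = 1.0536^(1/4).
r/4 = 0.013139, so r = 0.052555 = 5.2555%.

5.2555%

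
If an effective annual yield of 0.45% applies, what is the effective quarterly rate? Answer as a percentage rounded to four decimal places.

0.1123%

The per-quarter rate i satisfies (1 + i)^4 = 1 + 0.0045.
i = 1.0045^(1/4) − 1 = 0.0011231 = 0.1123%.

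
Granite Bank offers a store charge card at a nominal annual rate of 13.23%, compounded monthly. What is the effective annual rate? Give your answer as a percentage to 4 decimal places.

EAR = (1 + 0.1323/12)^12 − 1.
= (1 + 0.011025)^12 − 1 = 1.140625 − 1 = 14.0625%.

14.0625%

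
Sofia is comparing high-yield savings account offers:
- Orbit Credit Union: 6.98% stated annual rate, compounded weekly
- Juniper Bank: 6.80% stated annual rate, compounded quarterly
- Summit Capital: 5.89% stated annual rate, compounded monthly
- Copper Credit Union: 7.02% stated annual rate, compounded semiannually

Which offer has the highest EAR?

Orbit Credit Union

Orbit Credit Union: (1 + 0.0698/52)^52 − 1 = 7.224%
Juniper Bank: (1 + 0.0680/4)^4 − 1 = 6.975%
Summit Capital: (1 + 0.0589/12)^12 − 1 = 6.052%
Copper Credit Union: (1 + 0.0702/2)^2 − 1 = 7.143%
The highest effective annual rate is Orbit Credit Union at 7.224%.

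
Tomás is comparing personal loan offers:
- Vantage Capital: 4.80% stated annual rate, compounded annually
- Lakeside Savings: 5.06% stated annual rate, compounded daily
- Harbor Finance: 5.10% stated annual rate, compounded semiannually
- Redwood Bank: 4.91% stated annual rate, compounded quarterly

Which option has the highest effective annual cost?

Vantage Capital: compounded annually, EAR = 4.800%
Lakeside Savings: (1 + 0.0506/365)^365 − 1 = 5.190%
Harbor Finance: (1 + 0.0510/2)^2 − 1 = 5.165%
Redwood Bank: (1 + 0.0491/4)^4 − 1 = 5.001%
The highest effective annual rate is Lakeside Savings at 5.190%.

Lakeside Savings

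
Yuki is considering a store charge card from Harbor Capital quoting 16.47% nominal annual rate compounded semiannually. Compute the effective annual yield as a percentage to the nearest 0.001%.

17.148%

EAR = (1 + 0.1647/2)^2 − 1.
= (1 + 0.082350)^2 − 1 = 1.171482 − 1 = 17.148%.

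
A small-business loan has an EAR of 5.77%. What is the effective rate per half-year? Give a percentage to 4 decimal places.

The per-half-year rate i satisfies (1 + i)^2 = 1 + 0.0577.
i = 1.0577^(1/2) − 1 = 0.0284454 = 2.8445%.

2.8445%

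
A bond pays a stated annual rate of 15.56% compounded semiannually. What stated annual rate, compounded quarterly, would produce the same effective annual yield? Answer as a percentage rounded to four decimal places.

15.2686%

EAR = (1 + 0.1556/2)^2 − 1 = 0.161653.
Solve (1 + r/4)^4 = 1.161653: r/4 = 1.161653^(1/4) − 1 = 0.038171, so r = 0.152686 = 15.2686%.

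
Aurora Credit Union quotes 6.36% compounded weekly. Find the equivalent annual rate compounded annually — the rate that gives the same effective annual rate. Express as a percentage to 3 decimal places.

EAR = (1 + 0.0636/52)^52 − 1 = 0.065625.
Compounded annually, the equivalent nominal rate is the EAR itself: 6.562%.

6.562%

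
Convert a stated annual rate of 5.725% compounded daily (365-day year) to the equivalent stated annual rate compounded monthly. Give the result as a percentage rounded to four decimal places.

EAR = (1 + 0.05725/365)^365 − 1 = 0.058916.
Solve (1 + r/12)^12 = 1.058916: r/12 = 1.058916^(1/12) − 1 = 0.004782, so r = 0.057382 = 5.7382%.

5.7382%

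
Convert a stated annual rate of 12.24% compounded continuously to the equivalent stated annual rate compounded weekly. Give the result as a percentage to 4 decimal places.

EAR under continuous compounding: e^0.1224 − 1 = 0.130206.
Solve (1 + r/52)^52 = 1.130206: r/52 = 1.130206^(1/52) − 1 = 0.002357, so r = 0.122544 = 12.2544%.

12.2544%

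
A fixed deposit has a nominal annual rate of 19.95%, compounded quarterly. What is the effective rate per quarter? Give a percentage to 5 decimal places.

With a nominal annual rate compounded quarterly, the periodic rate is the nominal rate divided by 4.
i = 0.1995 / 4 = 0.0498750 = 4.98750%.

4.98750%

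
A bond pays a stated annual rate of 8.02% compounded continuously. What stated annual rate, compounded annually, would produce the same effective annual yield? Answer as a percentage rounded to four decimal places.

8.3504%

EAR under continuous compounding: e^0.0802 − 1 = 0.083504.
Compounded annually, the equivalent nominal rate is the EAR itself: 8.3504%.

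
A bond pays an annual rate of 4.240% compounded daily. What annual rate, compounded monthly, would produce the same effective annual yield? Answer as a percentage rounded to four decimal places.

4.2473%

EAR = (1 + 0.04240/365)^365 − 1 = 0.043309.
Solve (1 + r/12)^12 = 1.043309: r/12 = 1.043309^(1/12) − 1 = 0.003539, so r = 0.042473 = 4.2473%.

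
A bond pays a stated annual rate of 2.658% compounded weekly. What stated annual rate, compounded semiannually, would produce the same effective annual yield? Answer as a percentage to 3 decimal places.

2.675%

EAR = (1 + 0.02658/52)^52 − 1 = 0.026929.
Solve (1 + r/2)^2 = 1.026929: r/2 = 1.026929^(1/2) − 1 = 0.013375, so r = 0.026751 = 2.675%.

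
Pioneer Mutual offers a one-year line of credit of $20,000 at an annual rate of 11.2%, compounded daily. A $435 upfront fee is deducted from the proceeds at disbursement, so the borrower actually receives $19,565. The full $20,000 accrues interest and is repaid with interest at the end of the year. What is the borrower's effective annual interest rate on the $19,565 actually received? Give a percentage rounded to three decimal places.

14.336%

Amount owed after one year: 20,000 × (1 + 0.112/365)^365 = 20,000 × 1.118494 = $22,369.87.
Effective rate on net proceeds: 22,369.87 / 19,565 − 1 = 0.143362 = 14.336%.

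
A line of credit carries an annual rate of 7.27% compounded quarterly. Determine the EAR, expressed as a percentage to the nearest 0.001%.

7.471%

EAR = (1 + 0.0727/4)^4 − 1.
= (1 + 0.018175)^4 − 1 = 1.074706 − 1 = 7.471%.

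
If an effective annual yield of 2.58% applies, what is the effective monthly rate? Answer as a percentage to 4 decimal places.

The per-month rate i satisfies (1 + i)^12 = 1 + 0.0258.
i = 1.0258^(1/12) − 1 = 0.0021250 = 0.2125%.

0.2125%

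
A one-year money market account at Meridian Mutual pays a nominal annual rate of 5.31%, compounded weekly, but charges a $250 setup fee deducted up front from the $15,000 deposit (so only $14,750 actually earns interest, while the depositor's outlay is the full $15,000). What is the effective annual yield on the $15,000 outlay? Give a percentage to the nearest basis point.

3.69%

Value after one year: 14,750 × (1 + 0.0531/52)^52 = 14,750 × 1.054507 = $15,553.97.
Effective yield on the $15,000 outlay: 15,553.97 / 15,000 − 1 = 0.036931 = 3.69%.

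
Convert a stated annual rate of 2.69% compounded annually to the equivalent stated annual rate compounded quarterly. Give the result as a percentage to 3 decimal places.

Compounded annually, EAR = nominal = 0.026900.
Solve (1 + r/4)^4 = 1.026900: r/4 = 1.026900^(1/4) − 1 = 0.006658, so r = 0.026633 = 2.663%.

2.663%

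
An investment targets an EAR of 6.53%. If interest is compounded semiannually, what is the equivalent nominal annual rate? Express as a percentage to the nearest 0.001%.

6.427%

(1 + r/2)^2 − 1 = 0.0653, so 1 + r/2 = 1.0653^(1/2).
r/2 = 0.032134, so r = 0.064267 = 6.427%.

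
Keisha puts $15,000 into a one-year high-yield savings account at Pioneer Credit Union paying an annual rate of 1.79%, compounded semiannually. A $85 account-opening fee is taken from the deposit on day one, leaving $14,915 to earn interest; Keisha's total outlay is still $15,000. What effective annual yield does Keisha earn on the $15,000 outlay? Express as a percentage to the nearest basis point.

1.22%

Value after one year: 14,915 × (1 + 0.0179/2)^2 = 14,915 × 1.017980 = $15,183.17.
Effective yield on the $15,000 outlay: 15,183.17 / 15,000 − 1 = 0.012212 = 1.22%.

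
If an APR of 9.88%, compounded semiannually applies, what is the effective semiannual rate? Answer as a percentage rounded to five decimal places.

With a nominal annual rate compounded semiannually, the periodic rate is the nominal rate divided by 2.
i = 0.0988 / 2 = 0.0494000 = 4.94000%.

4.94000%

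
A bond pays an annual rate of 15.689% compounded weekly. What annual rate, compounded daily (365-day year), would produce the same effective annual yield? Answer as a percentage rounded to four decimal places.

EAR = (1 + 0.15689/52)^52 − 1 = 0.169591.
Solve (1 + r/365)^365 = 1.169591: r/365 = 1.169591^(1/365) − 1 = 0.000429, so r = 0.156687 = 15.6687%.

15.6687%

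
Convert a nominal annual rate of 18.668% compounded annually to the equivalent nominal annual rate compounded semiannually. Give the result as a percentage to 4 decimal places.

17.8697%

Compounded annually, EAR = nominal = 0.186680.
Solve (1 + r/2)^2 = 1.186680: r/2 = 1.186680^(1/2) − 1 = 0.089348, so r = 0.178697 = 17.8697%.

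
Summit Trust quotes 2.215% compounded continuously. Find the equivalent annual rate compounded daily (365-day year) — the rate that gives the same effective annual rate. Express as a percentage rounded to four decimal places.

EAR under continuous compounding: e^0.02215 − 1 = 0.022397.
Solve (1 + r/365)^365 = 1.022397: r/365 = 1.022397^(1/365) − 1 = 0.000061, so r = 0.022151 = 2.2151%.

2.2151%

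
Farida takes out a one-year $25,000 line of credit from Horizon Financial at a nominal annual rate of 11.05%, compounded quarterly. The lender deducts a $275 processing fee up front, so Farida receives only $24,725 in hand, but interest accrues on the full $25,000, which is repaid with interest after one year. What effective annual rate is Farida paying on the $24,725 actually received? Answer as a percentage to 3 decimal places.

12.757%

Amount owed after one year: 25,000 × (1 + 0.1105/4)^4 = 25,000 × 1.115164 = $27,879.09.
Effective rate on net proceeds: 27,879.09 / 24,725 − 1 = 0.127567 = 12.757%.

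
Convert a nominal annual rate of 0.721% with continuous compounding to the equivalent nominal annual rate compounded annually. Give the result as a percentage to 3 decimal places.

0.724%

EAR under continuous compounding: e^0.00721 − 1 = 0.007236.
Compounded annually, the equivalent nominal rate is the EAR itself: 0.724%.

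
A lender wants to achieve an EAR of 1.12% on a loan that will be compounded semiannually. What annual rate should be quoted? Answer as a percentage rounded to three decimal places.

1.117%

(1 + r/2)^2 − 1 = 0.0112, so 1 + r/2 = 1.0112^(1/2).
r/2 = 0.005584, so r = 0.011169 = 1.117%.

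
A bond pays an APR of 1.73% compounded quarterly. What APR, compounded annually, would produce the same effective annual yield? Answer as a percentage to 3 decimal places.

EAR = (1 + 0.0173/4)^4 − 1 = 0.017413.
Compounded annually, the equivalent nominal rate is the EAR itself: 1.741%.

1.741%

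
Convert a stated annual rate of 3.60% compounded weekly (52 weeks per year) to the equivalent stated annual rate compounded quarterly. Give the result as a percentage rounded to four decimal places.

EAR = (1 + 0.0360/52)^52 − 1 = 0.036643.
Solve (1 + r/4)^4 = 1.036643: r/4 = 1.036643^(1/4) − 1 = 0.009037, so r = 0.036150 = 3.6150%.

3.6150%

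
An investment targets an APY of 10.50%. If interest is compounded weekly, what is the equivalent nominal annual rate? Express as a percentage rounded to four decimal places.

9.9941%

(1 + r/52)^52 − 1 = 0.1050, so 1 + r/52 = 1.1050^(1/52).
r/52 = 0.001922, so r = 0.099941 = 9.9941%.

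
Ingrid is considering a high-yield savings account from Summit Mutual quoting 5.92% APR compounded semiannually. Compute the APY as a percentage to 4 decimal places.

EAR = (1 + 0.0592/2)^2 − 1.
= (1 + 0.029600)^2 − 1 = 1.060076 − 1 = 6.0076%.

6.0076%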